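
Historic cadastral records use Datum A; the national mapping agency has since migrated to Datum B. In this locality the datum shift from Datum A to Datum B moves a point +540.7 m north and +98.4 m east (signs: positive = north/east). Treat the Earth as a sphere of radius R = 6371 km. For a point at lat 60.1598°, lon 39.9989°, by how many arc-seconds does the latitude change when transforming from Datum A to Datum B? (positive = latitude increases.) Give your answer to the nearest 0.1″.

Δφ = 17.5″

On a sphere of radius R, 1 rad of latitude = R, so Δφ = ΔN / R = 540.7 / 6371000 = 8.4869e-05 rad = 17.505″.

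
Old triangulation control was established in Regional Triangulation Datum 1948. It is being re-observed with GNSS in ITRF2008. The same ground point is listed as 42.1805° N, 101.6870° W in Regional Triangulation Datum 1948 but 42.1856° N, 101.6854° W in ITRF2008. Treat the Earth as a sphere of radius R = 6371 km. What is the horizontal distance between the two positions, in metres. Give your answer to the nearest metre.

582 m

Δφ = 42.1856° − 42.1805° = +0.0051°; Δλ = -101.6854° − -101.6870° = +0.0016°.
1° along a meridian = πR/180 = 111195 m.
ΔN = Δφ × 111195 = 567.1 m; ΔE = Δλ × 111195 × cos(42.1805°) = +0.0016 × 111195 × 0.741033 = 131.8 m.
Distance = √(ΔE² + ΔN²) = √(131.8² + 567.1²) = 582.2 m.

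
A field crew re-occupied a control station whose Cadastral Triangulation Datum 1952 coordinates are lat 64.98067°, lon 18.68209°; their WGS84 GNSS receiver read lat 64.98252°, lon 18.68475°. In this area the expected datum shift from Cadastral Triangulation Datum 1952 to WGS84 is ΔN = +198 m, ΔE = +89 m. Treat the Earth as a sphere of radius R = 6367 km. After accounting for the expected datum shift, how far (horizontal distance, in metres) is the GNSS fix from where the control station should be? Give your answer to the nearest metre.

Observed coordinate differences: Δφ = +0.00185°, Δλ = +0.00266°.
Converting to metres (1° lat = 111125 m, cos φ = 0.422924): observed ΔN = 205.6 m, observed ΔE = 125.0 m.
Subtracting the expected shift leaves a residual of 205.6 − (198) = 7.6 m north and 125.0 − (89) = 36.0 m east.
Residual distance = √(7.6² + 36.0²) = 36.8 m.

37 m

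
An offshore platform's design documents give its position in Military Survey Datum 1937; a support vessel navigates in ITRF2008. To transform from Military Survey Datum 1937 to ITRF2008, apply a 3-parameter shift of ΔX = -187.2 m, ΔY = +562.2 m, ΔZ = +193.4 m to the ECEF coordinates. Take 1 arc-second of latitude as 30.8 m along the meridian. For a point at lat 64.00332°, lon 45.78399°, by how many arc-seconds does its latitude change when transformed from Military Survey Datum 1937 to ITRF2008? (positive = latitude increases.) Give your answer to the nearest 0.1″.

sin φ = 0.898819, cos φ = 0.438319, sin λ = 0.716716, cos λ = 0.697365.
North component: ΔN = −sin φ cos λ·ΔX − sin φ sin λ·ΔY + cos φ·ΔZ = −(0.898819)(0.697365)(-187.2) − (0.898819)(0.716716)(562.2) + (0.438319)(193.4) = -160.06 m.
1° of latitude spans 3600 × 30.80 = 110880 m, so Δφ = -160.06 / 110880 × 3600 = -5.197″.

Δφ = -5.2″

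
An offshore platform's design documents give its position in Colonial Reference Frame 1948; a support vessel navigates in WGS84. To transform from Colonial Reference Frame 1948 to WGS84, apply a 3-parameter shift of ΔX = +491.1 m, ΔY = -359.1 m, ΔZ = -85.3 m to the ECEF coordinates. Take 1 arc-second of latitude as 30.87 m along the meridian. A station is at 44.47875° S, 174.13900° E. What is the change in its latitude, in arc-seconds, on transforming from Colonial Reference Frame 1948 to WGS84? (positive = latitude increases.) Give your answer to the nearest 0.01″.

sin φ = -0.700645, cos φ = 0.713510, sin λ = 0.102115, cos λ = -0.994773.
North component: ΔN = −sin φ cos λ·ΔX − sin φ sin λ·ΔY + cos φ·ΔZ = −(-0.700645)(-0.994773)(491.1) − (-0.700645)(0.102115)(-359.1) + (0.713510)(-85.3) = -428.84 m.
1° of latitude spans 3600 × 30.87 = 111132 m, so Δφ = -428.84 / 111132 × 3600 = -13.892″.

Δφ = -13.89″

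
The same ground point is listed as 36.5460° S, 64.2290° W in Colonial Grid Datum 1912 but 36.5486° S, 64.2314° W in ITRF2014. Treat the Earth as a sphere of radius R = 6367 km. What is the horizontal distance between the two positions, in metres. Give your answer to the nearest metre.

360 m

Δφ = -36.5486° − -36.5460° = -0.0026°; Δλ = -64.2314° − -64.2290° = -0.0024°.
1° along a meridian = πR/180 = 111125 m.
ΔN = Δφ × 111125 = -288.9 m; ΔE = Δλ × 111125 × cos(-36.5460°) = -0.0024 × 111125 × 0.803379 = -214.3 m.
Distance = √(ΔE² + ΔN²) = √((-214.3)² + (-288.9)²) = 359.7 m.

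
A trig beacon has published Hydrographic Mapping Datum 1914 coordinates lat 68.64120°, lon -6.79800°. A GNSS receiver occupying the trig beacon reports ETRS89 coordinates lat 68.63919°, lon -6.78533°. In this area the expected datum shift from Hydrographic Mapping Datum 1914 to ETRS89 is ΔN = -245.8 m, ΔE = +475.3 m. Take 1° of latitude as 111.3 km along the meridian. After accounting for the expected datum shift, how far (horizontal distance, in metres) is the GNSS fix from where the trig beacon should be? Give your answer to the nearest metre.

44 m

Observed coordinate differences: Δφ = -0.00201°, Δλ = +0.01267°.
Converting to metres (1° lat = 111300 m, cos φ = 0.364207): observed ΔN = -223.7 m, observed ΔE = 513.6 m.
Subtracting the expected shift leaves a residual of -223.7 − (-245.8) = 22.1 m north and 513.6 − (475.3) = 38.3 m east.
Residual distance = √(22.1² + 38.3²) = 44.2 m.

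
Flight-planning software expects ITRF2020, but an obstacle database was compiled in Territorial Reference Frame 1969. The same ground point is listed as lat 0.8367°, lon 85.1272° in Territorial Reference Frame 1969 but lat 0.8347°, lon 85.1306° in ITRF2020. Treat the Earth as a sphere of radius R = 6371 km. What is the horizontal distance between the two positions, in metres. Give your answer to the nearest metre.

439 m

Δφ = 0.8347° − 0.8367° = -0.0020°; Δλ = 85.1306° − 85.1272° = +0.0034°.
1° along a meridian = πR/180 = 111195 m.
ΔN = Δφ × 111195 = -222.4 m; ΔE = Δλ × 111195 × cos(0.8367°) = +0.0034 × 111195 × 0.999893 = 378.0 m.
Distance = √(ΔE² + ΔN²) = √(378.0² + (-222.4)²) = 438.6 m.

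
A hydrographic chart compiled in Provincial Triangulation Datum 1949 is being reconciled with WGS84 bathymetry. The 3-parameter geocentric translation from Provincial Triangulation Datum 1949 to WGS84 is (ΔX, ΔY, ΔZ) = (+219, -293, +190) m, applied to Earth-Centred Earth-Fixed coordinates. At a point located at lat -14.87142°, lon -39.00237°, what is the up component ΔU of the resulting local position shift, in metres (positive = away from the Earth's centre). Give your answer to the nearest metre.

ΔU = 294 m

The local up (radial) axis is (cos φ cos λ, cos φ sin λ, sin φ), giving ΔU = 164.489 + 178.224 − 48.764 = 293.95 m.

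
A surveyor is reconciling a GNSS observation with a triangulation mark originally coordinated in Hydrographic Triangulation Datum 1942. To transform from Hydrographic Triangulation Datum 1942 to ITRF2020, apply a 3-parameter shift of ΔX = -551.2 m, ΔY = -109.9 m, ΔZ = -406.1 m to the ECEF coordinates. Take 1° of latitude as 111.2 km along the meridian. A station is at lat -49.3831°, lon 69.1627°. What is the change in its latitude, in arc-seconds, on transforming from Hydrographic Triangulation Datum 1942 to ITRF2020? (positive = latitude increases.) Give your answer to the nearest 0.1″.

Δφ = -15.9″

sin φ = -0.759079, cos φ = 0.650998, sin λ = 0.934594, cos λ = 0.355715.
North component: ΔN = −sin φ cos λ·ΔX − sin φ sin λ·ΔY + cos φ·ΔZ = −(-0.759079)(0.355715)(-551.2) − (-0.759079)(0.934594)(-109.9) + (0.650998)(-406.1) = -491.17 m.
1° of latitude spans 111200 m, so Δφ = -491.17 / 111200 × 3600 = -15.901″.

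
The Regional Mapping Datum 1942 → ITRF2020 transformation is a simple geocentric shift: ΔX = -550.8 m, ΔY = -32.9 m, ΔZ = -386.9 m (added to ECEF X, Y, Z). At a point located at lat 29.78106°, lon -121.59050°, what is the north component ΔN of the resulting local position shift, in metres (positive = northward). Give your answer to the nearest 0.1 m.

ΔN = -493.0 m

At φ = 29.78106°, λ = -121.59050°: sin φ = 0.496687, cos φ = 0.867930, sin λ = -0.851814, cos λ = -0.523845.
ΔN = −sin φ cos λ·ΔX − sin φ sin λ·ΔY + cos φ·ΔZ = −(0.496687)(-0.523845)(-550.8) − (0.496687)(-0.851814)(-32.9) + (0.867930)(-386.9) = -493.03 m.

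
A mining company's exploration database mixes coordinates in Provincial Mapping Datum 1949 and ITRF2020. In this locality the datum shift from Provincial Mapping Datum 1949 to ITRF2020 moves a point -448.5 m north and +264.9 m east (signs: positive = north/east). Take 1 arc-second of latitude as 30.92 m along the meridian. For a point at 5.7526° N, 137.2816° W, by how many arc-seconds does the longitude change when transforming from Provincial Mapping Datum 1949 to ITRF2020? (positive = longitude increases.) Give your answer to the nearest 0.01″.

At latitude 5.7526°, cos φ = 0.994964.
1″ of longitude at this latitude = 30.92 × cos φ = 30.7643 m, so Δλ = 264.9 / 30.7643 = 8.611″.

Δλ = 8.61″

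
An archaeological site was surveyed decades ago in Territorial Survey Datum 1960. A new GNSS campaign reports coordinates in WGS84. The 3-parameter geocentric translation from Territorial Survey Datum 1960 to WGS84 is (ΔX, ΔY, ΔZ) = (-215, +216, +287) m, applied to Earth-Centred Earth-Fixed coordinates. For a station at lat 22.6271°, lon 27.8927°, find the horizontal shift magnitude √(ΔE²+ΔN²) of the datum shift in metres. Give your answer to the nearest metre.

418 m

At φ = 22.6271°, λ = 27.8927°: sin φ = 0.384732, cos φ = 0.923028, sin λ = 0.467817, cos λ = 0.883825.
ΔE = −sin λ·ΔX + cos λ·ΔY = −(0.467817)·(-215) + (0.883825)·(216) = 291.49 m.
ΔN = −sin φ cos λ·ΔX − sin φ sin λ·ΔY + cos φ·ΔZ = −(0.384732)(0.883825)(-215) − (0.384732)(0.467817)(216) + (0.923028)(287) = 299.14 m.
Horizontal magnitude = √(ΔE² + ΔN²) = √(291.49² + 299.14²) = 417.67 m.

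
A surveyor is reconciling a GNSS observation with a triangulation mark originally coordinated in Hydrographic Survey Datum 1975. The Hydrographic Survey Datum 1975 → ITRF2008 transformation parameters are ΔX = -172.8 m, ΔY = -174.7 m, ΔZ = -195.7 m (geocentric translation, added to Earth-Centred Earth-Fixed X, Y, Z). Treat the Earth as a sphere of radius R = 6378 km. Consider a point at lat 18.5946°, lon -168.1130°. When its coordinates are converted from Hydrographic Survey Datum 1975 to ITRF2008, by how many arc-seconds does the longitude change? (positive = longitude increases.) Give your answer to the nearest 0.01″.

Δλ = 4.62″

sin φ = 0.318870, cos φ = 0.947798, sin λ = -0.205982, cos λ = -0.978556.
East component: ΔE = −sin λ·ΔX + cos λ·ΔY = −(-0.205982)(-172.8) + (-0.978556)(-174.7) = 135.36 m.
1° of latitude spans πR/180 = 111317 m; at latitude φ, 1° of longitude spans that × cos φ = 105506.2 m, so Δλ = 135.36 / 105506.2 × 3600 = 4.619″.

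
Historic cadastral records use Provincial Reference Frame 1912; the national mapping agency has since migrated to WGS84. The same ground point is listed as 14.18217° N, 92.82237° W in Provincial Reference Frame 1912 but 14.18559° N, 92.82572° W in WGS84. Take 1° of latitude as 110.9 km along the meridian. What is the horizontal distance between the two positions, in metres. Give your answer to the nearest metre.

523 m

Δφ = 14.18559° − 14.18217° = +0.00342°; Δλ = -92.82572° − -92.82237° = -0.00335°.
ΔN = Δφ × 110900 = 379.3 m; ΔE = Δλ × 110900 × cos(14.18217°) = -0.00335 × 110900 × 0.969522 = -360.2 m.
Distance = √(ΔE² + ΔN²) = √((-360.2)² + 379.3²) = 523.1 m.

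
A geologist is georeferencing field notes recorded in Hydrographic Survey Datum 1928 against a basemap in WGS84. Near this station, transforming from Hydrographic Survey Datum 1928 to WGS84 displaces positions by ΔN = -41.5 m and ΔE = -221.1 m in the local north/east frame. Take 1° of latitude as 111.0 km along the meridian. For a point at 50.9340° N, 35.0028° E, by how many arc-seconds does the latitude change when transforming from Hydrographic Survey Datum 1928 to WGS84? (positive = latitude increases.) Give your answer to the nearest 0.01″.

Δφ = -1.35″

1° of latitude = 111.0 km, so Δφ = -41.5 / 111000 = -0.0003739° = -1.346″.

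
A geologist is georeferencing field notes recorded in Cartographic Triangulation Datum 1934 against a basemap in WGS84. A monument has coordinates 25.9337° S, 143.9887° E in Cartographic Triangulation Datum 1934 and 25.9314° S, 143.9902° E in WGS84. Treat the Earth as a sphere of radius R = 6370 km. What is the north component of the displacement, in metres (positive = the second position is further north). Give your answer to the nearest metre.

Δφ = -25.9314° − -25.9337° = +0.0023°; Δλ = 143.9902° − 143.9887° = +0.0015°.
1° along a meridian = πR/180 = 111177 m.
ΔN = Δφ × 111177 = 255.7 m; ΔE = Δλ × 111177 × cos(-25.9337°) = +0.0015 × 111177 × 0.899301 = 150.0 m.

ΔN = 256 m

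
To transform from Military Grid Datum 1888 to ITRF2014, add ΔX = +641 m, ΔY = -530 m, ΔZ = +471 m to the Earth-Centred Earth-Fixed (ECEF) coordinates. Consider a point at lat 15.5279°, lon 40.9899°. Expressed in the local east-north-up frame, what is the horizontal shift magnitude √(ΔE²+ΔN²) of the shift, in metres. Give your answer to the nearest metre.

921 m

At φ = 15.5279°, λ = 40.9899°: sin φ = 0.267708, cos φ = 0.963500, sin λ = 0.655926, cos λ = 0.754825.
ΔE = −sin λ·ΔX + cos λ·ΔY = −(0.655926)·(641) + (0.754825)·(-530) = -820.51 m.
ΔN = −sin φ cos λ·ΔX − sin φ sin λ·ΔY + cos φ·ΔZ = −(0.267708)(0.754825)(641) − (0.267708)(0.655926)(-530) + (0.963500)(471) = 417.35 m.
Horizontal magnitude = √(ΔE² + ΔN²) = √((-820.51)² + 417.35²) = 920.55 m.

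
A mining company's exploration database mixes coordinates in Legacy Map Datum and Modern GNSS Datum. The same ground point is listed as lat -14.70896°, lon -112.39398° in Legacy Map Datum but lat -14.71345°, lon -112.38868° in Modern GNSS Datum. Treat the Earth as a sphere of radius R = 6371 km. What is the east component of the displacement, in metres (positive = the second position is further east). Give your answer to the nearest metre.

Δφ = -14.71345° − -14.70896° = -0.00449°; Δλ = -112.38868° − -112.39398° = +0.00530°.
1° along a meridian = πR/180 = 111195 m.
ΔN = Δφ × 111195 = -499.3 m; ΔE = Δλ × 111195 × cos(-14.70896°) = +0.00530 × 111195 × 0.967228 = 570.0 m.

ΔE = 570 m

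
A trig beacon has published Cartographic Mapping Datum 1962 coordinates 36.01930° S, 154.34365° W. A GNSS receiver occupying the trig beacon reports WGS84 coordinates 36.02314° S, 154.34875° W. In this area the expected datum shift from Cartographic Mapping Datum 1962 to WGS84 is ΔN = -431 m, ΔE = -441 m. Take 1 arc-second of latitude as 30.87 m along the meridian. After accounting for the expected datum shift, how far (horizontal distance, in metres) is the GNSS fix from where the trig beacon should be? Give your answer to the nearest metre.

Observed coordinate differences: Δφ = -0.00384°, Δλ = -0.00510°.
Converting to metres (1° lat = 111132 m, cos φ = 0.808819): observed ΔN = -426.7 m, observed ΔE = -458.4 m.
Subtracting the expected shift leaves a residual of -426.7 − (-431) = 4.3 m north and -458.4 − (-441) = -17.4 m east.
Residual distance = √(4.3² + (-17.4)²) = 17.9 m.

18 m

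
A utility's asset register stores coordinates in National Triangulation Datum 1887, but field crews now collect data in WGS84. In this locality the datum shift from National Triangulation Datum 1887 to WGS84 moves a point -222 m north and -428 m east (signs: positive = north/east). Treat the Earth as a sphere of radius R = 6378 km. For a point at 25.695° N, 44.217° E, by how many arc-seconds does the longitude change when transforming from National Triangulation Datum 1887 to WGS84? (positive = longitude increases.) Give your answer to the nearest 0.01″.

Δλ = -15.36″

At latitude 25.695°, cos φ = 0.901115.
One radian of longitude at latitude φ spans R cos φ, so Δλ = ΔE / (R cos φ) = -428.0 / (6378000 × 0.901115) = -7.4470e-05 rad = -15.360″.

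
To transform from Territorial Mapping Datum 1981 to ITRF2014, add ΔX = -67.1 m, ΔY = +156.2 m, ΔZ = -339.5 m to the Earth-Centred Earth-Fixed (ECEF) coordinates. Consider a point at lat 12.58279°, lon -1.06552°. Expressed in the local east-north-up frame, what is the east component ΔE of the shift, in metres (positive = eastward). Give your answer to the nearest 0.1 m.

ΔE = 154.9 m

At φ = 12.58279°, λ = -1.06552°: sin φ = 0.217850, cos φ = 0.975982, sin λ = -0.018596, cos λ = 0.999827.
ΔE = −sin λ·ΔX + cos λ·ΔY = −(-0.018596)·(-67.1) + (0.999827)·(156.2) = 154.93 m.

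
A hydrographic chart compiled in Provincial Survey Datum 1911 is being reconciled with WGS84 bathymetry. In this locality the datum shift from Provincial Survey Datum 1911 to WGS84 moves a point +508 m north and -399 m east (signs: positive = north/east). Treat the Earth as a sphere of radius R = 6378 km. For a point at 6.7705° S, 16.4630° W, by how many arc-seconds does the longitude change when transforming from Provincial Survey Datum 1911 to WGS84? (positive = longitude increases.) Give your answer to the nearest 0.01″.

At latitude -6.7705°, cos φ = 0.993026.
One radian of longitude at latitude φ spans R cos φ, so Δλ = ΔE / (R cos φ) = -399.0 / (6378000 × 0.993026) = -6.2998e-05 rad = -12.994″.

Δλ = -12.99″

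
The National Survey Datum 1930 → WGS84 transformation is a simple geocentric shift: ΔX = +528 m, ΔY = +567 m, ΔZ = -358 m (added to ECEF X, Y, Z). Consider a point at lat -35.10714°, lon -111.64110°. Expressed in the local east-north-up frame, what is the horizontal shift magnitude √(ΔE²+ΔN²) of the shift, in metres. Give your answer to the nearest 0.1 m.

761.9 m

At φ = -35.10714°, λ = -111.64110°: sin φ = -0.575107, cos φ = 0.818078, sin λ = -0.929512, cos λ = -0.368791.
ΔE = −sin λ·ΔX + cos λ·ΔY = −(-0.929512)·(528) + (-0.368791)·(567) = 281.68 m.
ΔN = −sin φ cos λ·ΔX − sin φ sin λ·ΔY + cos φ·ΔZ = −(-0.575107)(-0.368791)(528) − (-0.575107)(-0.929512)(567) + (0.818078)(-358) = -707.96 m.
Horizontal magnitude = √(ΔE² + ΔN²) = √(281.68² + (-707.96)²) = 761.94 m.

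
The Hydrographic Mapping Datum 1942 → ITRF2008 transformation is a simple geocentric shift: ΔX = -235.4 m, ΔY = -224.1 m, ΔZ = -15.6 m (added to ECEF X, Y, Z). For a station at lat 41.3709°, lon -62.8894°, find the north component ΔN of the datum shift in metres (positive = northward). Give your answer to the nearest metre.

ΔN = -73 m

At φ = 41.3709°, λ = -62.8894°: sin φ = 0.660931, cos φ = 0.750447, sin λ = -0.890129, cos λ = 0.455710.
ΔN = −sin φ cos λ·ΔX − sin φ sin λ·ΔY + cos φ·ΔZ = −(0.660931)(0.455710)(-235.4) − (0.660931)(-0.890129)(-224.1) + (0.750447)(-15.6) = -72.65 m.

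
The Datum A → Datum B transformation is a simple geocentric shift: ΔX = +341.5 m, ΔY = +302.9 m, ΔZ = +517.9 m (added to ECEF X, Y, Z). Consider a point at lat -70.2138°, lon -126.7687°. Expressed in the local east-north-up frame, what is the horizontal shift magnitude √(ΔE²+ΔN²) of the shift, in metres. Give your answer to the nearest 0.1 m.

At φ = -70.2138°, λ = -126.7687°: sin φ = -0.940962, cos φ = 0.338511, sin λ = -0.801058, cos λ = -0.598586.
ΔE = −sin λ·ΔX + cos λ·ΔY = −(-0.801058)·(341.5) + (-0.598586)·(302.9) = 92.25 m.
ΔN = −sin φ cos λ·ΔX − sin φ sin λ·ΔY + cos φ·ΔZ = −(-0.940962)(-0.598586)(341.5) − (-0.940962)(-0.801058)(302.9) + (0.338511)(517.9) = -245.35 m.
Horizontal magnitude = √(ΔE² + ΔN²) = √(92.25² + (-245.35)²) = 262.12 m.

262.1 m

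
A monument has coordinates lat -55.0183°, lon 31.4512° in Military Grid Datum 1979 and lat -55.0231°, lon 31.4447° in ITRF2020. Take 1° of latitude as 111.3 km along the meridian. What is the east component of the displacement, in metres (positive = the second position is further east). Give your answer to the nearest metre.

ΔE = -415 m

Δφ = -55.0231° − -55.0183° = -0.0048°; Δλ = 31.4447° − 31.4512° = -0.0065°.
ΔN = Δφ × 111300 = -534.2 m; ΔE = Δλ × 111300 × cos(-55.0183°) = -0.0065 × 111300 × 0.573315 = -414.8 m.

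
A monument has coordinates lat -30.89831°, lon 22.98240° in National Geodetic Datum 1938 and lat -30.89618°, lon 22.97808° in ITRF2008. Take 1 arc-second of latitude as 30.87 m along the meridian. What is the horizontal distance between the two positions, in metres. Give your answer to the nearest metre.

475 m

Δφ = -30.89618° − -30.89831° = +0.00213°; Δλ = 22.97808° − 22.98240° = -0.00432°.
1° of latitude = 3600 × 30.87 = 111132 m.
ΔN = Δφ × 111132 = 236.7 m; ΔE = Δλ × 111132 × cos(-30.89831°) = -0.00432 × 111132 × 0.858080 = -412.0 m.
Distance = √(ΔE² + ΔN²) = √((-412.0)² + 236.7²) = 475.1 m.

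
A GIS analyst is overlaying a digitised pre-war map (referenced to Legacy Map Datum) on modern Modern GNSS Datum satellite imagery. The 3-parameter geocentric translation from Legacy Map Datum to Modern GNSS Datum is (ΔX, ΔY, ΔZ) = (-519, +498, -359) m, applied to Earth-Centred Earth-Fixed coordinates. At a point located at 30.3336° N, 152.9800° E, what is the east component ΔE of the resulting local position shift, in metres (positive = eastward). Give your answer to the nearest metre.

ΔE = -208 m

At φ = 30.3336°, λ = 152.9800°: sin φ = 0.505034, cos φ = 0.863100, sin λ = 0.454301, cos λ = -0.890848.
ΔE = −sin λ·ΔX + cos λ·ΔY = −(0.454301)·(-519) + (-0.890848)·(498) = -207.86 m.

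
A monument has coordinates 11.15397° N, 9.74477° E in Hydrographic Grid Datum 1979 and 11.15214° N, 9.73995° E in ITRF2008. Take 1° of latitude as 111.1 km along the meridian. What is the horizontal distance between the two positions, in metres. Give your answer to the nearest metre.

563 m

Δφ = 11.15214° − 11.15397° = -0.00183°; Δλ = 9.73995° − 9.74477° = -0.00482°.
ΔN = Δφ × 111100 = -203.3 m; ΔE = Δλ × 111100 × cos(11.15397°) = -0.00482 × 111100 × 0.981111 = -525.4 m.
Distance = √(ΔE² + ΔN²) = √((-525.4)² + (-203.3)²) = 563.4 m.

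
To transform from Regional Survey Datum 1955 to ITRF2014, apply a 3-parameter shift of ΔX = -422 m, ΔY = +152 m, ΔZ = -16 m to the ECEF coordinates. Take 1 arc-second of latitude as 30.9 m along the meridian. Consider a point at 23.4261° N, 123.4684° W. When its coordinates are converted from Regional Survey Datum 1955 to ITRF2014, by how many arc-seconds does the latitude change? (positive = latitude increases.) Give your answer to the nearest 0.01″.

Δφ = -1.84″

sin φ = 0.397566, cos φ = 0.917574, sin λ = -0.834190, cos λ = -0.551477.
North component: ΔN = −sin φ cos λ·ΔX − sin φ sin λ·ΔY + cos φ·ΔZ = −(0.397566)(-0.551477)(-422) − (0.397566)(-0.834190)(152) + (0.917574)(-16) = -56.79 m.
1° of latitude spans 3600 × 30.90 = 111240 m, so Δφ = -56.79 / 111240 × 3600 = -1.838″.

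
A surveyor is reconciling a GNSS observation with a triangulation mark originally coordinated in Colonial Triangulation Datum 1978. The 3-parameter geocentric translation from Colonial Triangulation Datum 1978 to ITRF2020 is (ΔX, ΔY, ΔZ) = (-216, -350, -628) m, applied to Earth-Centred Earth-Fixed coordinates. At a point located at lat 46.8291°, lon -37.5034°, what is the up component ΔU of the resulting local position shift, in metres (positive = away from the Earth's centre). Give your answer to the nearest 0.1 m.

ΔU = -429.5 m

The local up (radial) axis is (cos φ cos λ, cos φ sin λ, sin φ), giving ΔU = -117.238 + 145.786 − 458.011 = -429.46 m.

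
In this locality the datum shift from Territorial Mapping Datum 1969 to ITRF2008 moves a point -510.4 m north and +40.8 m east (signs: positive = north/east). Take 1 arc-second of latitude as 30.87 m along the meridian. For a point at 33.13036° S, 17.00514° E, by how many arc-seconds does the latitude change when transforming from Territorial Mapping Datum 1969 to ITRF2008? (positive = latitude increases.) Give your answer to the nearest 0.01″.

1″ of latitude = 30.87 m, so Δφ = -510.4 / 30.87 = -16.534″.

Δφ = -16.53″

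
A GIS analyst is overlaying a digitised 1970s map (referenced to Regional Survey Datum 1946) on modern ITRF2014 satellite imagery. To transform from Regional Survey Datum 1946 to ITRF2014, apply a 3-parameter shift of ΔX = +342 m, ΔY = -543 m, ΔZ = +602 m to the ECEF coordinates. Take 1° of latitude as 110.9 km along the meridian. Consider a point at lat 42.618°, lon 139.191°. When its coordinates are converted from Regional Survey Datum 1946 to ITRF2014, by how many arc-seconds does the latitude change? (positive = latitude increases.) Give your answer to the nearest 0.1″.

Δφ = 27.9″

sin φ = 0.677107, cos φ = 0.735884, sin λ = 0.653540, cos λ = -0.756892.
North component: ΔN = −sin φ cos λ·ΔX − sin φ sin λ·ΔY + cos φ·ΔZ = −(0.677107)(-0.756892)(342) − (0.677107)(0.653540)(-543) + (0.735884)(602) = 858.56 m.
1° of latitude spans 110900 m, so Δφ = 858.56 / 110900 × 3600 = 27.870″.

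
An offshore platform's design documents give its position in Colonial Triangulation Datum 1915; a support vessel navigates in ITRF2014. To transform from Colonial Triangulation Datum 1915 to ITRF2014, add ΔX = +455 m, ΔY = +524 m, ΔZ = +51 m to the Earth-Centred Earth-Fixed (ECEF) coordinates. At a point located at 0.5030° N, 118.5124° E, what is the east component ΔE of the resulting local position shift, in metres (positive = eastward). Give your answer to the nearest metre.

ΔE = -650 m

At φ = 0.5030°, λ = 118.5124°: sin φ = 0.008779, cos φ = 0.999961, sin λ = 0.878714, cos λ = -0.477349.
ΔE = −sin λ·ΔX + cos λ·ΔY = −(0.878714)·(455) + (-0.477349)·(524) = -649.95 m.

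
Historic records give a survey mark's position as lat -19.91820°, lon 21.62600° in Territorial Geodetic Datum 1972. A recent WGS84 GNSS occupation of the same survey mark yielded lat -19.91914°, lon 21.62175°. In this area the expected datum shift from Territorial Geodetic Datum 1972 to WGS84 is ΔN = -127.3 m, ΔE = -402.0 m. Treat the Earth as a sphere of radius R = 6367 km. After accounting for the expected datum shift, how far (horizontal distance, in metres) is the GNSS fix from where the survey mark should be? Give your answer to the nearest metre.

Observed coordinate differences: Δφ = -0.00094°, Δλ = -0.00425°.
Converting to metres (1° lat = 111125 m, cos φ = 0.940180): observed ΔN = -104.5 m, observed ΔE = -444.0 m.
Subtracting the expected shift leaves a residual of -104.5 − (-127.3) = 22.8 m north and -444.0 − (-402.0) = -42.0 m east.
Residual distance = √(22.8² + (-42.0)²) = 47.8 m.

48 m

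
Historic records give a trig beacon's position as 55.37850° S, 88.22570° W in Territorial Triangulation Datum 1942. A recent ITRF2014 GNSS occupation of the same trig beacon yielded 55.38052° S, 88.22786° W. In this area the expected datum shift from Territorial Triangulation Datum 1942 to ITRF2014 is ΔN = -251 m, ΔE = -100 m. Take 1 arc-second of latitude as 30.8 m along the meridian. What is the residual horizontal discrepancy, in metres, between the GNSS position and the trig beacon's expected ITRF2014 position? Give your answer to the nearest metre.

45 m

Observed coordinate differences: Δφ = -0.00202°, Δλ = -0.00216°.
Converting to metres (1° lat = 110880 m, cos φ = 0.568153): observed ΔN = -224.0 m, observed ΔE = -136.1 m.
Subtracting the expected shift leaves a residual of -224.0 − (-251) = 27.0 m north and -136.1 − (-100) = -36.1 m east.
Residual distance = √(27.0² + (-36.1)²) = 45.1 m.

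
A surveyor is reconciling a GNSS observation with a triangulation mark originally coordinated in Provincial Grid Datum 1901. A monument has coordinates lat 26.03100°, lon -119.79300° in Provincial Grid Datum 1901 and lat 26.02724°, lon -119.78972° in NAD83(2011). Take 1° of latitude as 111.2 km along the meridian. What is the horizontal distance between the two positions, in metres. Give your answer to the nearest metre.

531 m

Δφ = 26.02724° − 26.03100° = -0.00376°; Δλ = -119.78972° − -119.79300° = +0.00328°.
ΔN = Δφ × 111200 = -418.1 m; ΔE = Δλ × 111200 × cos(26.03100°) = +0.00328 × 111200 × 0.898557 = 327.7 m.
Distance = √(ΔE² + ΔN²) = √(327.7² + (-418.1)²) = 531.3 m.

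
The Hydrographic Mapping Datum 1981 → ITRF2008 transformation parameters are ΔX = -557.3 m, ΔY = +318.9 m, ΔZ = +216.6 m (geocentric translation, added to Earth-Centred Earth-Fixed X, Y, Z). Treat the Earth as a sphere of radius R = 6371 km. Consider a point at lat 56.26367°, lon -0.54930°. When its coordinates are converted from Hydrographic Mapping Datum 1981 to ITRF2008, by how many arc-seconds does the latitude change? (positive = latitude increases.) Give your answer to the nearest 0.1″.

Δφ = 19.0″

sin φ = 0.831602, cos φ = 0.555372, sin λ = -0.009587, cos λ = 0.999954.
North component: ΔN = −sin φ cos λ·ΔX − sin φ sin λ·ΔY + cos φ·ΔZ = −(0.831602)(0.999954)(-557.3) − (0.831602)(-0.009587)(318.9) + (0.555372)(216.6) = 586.27 m.
1° of latitude spans πR/180 = 111195 m, so Δφ = 586.27 / 111195 × 3600 = 18.981″.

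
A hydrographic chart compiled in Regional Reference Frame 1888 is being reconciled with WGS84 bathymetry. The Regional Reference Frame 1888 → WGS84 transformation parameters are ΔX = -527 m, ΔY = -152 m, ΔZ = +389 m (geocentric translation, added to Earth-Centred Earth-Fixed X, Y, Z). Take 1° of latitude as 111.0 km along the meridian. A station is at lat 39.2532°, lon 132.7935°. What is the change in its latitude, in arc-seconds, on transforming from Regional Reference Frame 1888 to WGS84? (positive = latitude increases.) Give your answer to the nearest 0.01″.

Δφ = 4.71″

sin φ = 0.632749, cos φ = 0.774357, sin λ = 0.733807, cos λ = -0.679358.
North component: ΔN = −sin φ cos λ·ΔX − sin φ sin λ·ΔY + cos φ·ΔZ = −(0.632749)(-0.679358)(-527) − (0.632749)(0.733807)(-152) + (0.774357)(389) = 145.26 m.
1° of latitude spans 111000 m, so Δφ = 145.26 / 111000 × 3600 = 4.711″.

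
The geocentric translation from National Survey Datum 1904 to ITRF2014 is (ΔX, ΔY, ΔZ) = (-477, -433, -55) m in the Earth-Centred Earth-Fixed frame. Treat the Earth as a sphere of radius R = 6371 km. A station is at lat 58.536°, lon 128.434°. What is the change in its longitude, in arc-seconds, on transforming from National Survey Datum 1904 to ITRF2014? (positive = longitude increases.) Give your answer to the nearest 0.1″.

Δλ = 39.9″

sin φ = 0.852968, cos φ = 0.521963, sin λ = 0.783325, cos λ = -0.621613.
East component: ΔE = −sin λ·ΔX + cos λ·ΔY = −(0.783325)(-477) + (-0.621613)(-433) = 642.80 m.
1° of latitude spans πR/180 = 111195 m; at latitude φ, 1° of longitude spans that × cos φ = 58039.6 m, so Δλ = 642.80 / 58039.6 × 3600 = 39.871″.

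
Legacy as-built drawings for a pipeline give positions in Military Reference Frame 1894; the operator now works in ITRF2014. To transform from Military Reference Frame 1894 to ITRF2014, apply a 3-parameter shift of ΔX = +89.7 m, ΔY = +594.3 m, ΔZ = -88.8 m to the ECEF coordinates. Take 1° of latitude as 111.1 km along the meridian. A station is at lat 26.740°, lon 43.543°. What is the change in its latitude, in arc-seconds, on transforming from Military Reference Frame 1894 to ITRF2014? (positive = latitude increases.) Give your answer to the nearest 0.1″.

Δφ = -9.5″

sin φ = 0.449943, cos φ = 0.893057, sin λ = 0.688899, cos λ = 0.724858.
North component: ΔN = −sin φ cos λ·ΔX − sin φ sin λ·ΔY + cos φ·ΔZ = −(0.449943)(0.724858)(89.7) − (0.449943)(0.688899)(594.3) + (0.893057)(-88.8) = -292.77 m.
1° of latitude spans 111100 m, so Δφ = -292.77 / 111100 × 3600 = -9.487″.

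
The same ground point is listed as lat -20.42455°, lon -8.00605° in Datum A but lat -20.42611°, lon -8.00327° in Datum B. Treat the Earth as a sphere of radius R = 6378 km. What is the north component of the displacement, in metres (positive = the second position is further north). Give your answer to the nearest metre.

Δφ = -20.42611° − -20.42455° = -0.00156°; Δλ = -8.00327° − -8.00605° = +0.00278°.
1° along a meridian = πR/180 = 111317 m.
ΔN = Δφ × 111317 = -173.7 m; ΔE = Δλ × 111317 × cos(-20.42455°) = +0.00278 × 111317 × 0.937133 = 290.0 m.

ΔN = -174 m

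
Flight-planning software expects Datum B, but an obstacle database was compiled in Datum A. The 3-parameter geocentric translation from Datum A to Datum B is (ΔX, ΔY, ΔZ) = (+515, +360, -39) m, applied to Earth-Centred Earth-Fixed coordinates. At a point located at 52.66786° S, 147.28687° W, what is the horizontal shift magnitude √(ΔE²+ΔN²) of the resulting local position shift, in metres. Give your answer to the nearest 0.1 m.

523.5 m

At φ = -52.66786°, λ = -147.28687°: sin φ = -0.795133, cos φ = 0.606435, sin λ = -0.540433, cos λ = -0.841387.
ΔE = −sin λ·ΔX + cos λ·ΔY = −(-0.540433)·(515) + (-0.841387)·(360) = -24.58 m.
ΔN = −sin φ cos λ·ΔX − sin φ sin λ·ΔY + cos φ·ΔZ = −(-0.795133)(-0.841387)(515) − (-0.795133)(-0.540433)(360) + (0.606435)(-39) = -522.89 m.
Horizontal magnitude = √(ΔE² + ΔN²) = √((-24.58)² + (-522.89)²) = 523.47 m.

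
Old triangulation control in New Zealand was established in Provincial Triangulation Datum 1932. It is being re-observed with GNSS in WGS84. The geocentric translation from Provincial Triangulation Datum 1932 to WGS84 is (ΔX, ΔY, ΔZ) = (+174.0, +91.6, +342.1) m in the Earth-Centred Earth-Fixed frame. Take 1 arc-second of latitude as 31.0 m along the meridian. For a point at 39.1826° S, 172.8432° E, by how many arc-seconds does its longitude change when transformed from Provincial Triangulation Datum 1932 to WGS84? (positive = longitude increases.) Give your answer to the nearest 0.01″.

Δλ = -4.68″

sin φ = -0.631794, cos φ = 0.775136, sin λ = 0.124585, cos λ = -0.992209.
East component: ΔE = −sin λ·ΔX + cos λ·ΔY = −(0.124585)(174.0) + (-0.992209)(91.6) = -112.56 m.
1° of latitude spans 3600 × 31.00 = 111600 m; at latitude φ, 1° of longitude spans that × cos φ = 86505.2 m, so Δλ = -112.56 / 86505.2 × 3600 = -4.684″.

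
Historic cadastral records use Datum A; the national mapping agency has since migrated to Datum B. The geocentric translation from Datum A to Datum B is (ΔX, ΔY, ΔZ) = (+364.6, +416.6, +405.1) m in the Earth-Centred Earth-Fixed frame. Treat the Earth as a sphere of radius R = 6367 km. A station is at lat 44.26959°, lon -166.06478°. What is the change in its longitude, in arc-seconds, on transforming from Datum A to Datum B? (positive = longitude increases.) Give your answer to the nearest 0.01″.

sin φ = 0.698035, cos φ = 0.716063, sin λ = -0.240825, cos λ = -0.970569.
East component: ΔE = −sin λ·ΔX + cos λ·ΔY = −(-0.240825)(364.6) + (-0.970569)(416.6) = -316.53 m.
1° of latitude spans πR/180 = 111125 m; at latitude φ, 1° of longitude spans that × cos φ = 79572.6 m, so Δλ = -316.53 / 79572.6 × 3600 = -14.321″.

Δλ = -14.32″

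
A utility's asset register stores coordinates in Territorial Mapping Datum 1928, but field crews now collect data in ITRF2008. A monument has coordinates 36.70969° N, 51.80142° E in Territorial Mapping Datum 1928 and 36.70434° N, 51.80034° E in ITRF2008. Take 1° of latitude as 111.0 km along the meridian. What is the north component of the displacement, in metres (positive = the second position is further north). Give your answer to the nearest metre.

ΔN = -594 m

Δφ = 36.70434° − 36.70969° = -0.00535°; Δλ = 51.80034° − 51.80142° = -0.00108°.
ΔN = Δφ × 111000 = -593.8 m; ΔE = Δλ × 111000 × cos(36.70969°) = -0.00108 × 111000 × 0.801675 = -96.1 m.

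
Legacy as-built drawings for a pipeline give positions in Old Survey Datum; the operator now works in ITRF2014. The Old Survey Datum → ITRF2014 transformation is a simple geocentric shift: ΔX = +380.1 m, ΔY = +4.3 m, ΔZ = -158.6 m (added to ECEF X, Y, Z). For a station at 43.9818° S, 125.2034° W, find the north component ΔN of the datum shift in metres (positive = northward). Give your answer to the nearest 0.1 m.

ΔN = -268.7 m

The local north axis is (−sin φ cos λ, −sin φ sin λ, cos φ), giving ΔN = -152.164 − 2.440 − 114.122 = -268.73 m.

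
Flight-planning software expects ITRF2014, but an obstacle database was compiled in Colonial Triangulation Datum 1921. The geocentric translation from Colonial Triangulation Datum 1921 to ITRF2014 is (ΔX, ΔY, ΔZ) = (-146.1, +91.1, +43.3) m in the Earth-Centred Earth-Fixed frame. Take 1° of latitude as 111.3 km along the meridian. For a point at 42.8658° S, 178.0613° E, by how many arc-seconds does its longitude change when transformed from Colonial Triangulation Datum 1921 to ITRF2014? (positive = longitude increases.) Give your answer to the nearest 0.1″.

sin φ = -0.680283, cos φ = 0.732949, sin λ = 0.033830, cos λ = -0.999428.
East component: ΔE = −sin λ·ΔX + cos λ·ΔY = −(0.033830)(-146.1) + (-0.999428)(91.1) = -86.11 m.
1° of latitude spans 111300 m; at latitude φ, 1° of longitude spans that × cos φ = 81577.2 m, so Δλ = -86.11 / 81577.2 × 3600 = -3.800″.

Δλ = -3.8″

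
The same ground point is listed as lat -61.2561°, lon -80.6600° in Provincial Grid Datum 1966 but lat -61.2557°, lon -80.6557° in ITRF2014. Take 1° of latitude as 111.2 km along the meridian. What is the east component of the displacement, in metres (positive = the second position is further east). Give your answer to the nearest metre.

ΔE = 230 m

Δφ = -61.2557° − -61.2561° = +0.0004°; Δλ = -80.6557° − -80.6600° = +0.0043°.
ΔN = Δφ × 111200 = 44.5 m; ΔE = Δλ × 111200 × cos(-61.2561°) = +0.0043 × 111200 × 0.480895 = 229.9 m.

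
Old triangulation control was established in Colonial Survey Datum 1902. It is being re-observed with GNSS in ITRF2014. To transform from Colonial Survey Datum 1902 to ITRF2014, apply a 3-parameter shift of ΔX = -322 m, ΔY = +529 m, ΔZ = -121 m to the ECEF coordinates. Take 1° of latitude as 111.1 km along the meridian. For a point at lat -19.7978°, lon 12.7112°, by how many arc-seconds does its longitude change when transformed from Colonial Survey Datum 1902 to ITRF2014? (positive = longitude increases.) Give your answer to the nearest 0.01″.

Δλ = 20.21″

sin φ = -0.338702, cos φ = 0.940894, sin λ = 0.220037, cos λ = 0.975492.
East component: ΔE = −sin λ·ΔX + cos λ·ΔY = −(0.220037)(-322) + (0.975492)(529) = 586.89 m.
1° of latitude spans 111100 m; at latitude φ, 1° of longitude spans that × cos φ = 104533.3 m, so Δλ = 586.89 / 104533.3 × 3600 = 20.212″.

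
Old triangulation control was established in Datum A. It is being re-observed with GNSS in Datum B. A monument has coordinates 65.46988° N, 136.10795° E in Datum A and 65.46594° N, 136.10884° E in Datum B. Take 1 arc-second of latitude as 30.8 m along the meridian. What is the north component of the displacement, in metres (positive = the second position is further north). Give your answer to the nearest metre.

ΔN = -437 m

Δφ = 65.46594° − 65.46988° = -0.00394°; Δλ = 136.10884° − 136.10795° = +0.00089°.
1° of latitude = 3600 × 30.80 = 110880 m.
ΔN = Δφ × 110880 = -436.9 m; ΔE = Δλ × 110880 × cos(65.46988°) = +0.00089 × 110880 × 0.415172 = 41.0 m.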